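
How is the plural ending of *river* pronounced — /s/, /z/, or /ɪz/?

The stem *river* ends in a voiced non-sibilant sound.
The plural suffix surfaces as /ɪz/ after sibilants, /s/ after other voiceless consonants, and /z/ after other voiced sounds.
So the plural -s on *river* is pronounced /z/.

/z/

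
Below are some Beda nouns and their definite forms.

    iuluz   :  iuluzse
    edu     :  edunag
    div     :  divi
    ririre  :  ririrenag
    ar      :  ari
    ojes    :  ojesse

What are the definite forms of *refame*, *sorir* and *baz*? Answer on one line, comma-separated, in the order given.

The alternation tracks the final sound of the stem — -se when the stem ends in a sibilant (*iuluz*, *ojes*); -i when the stem ends in a non-sibilant consonant (*div*, *ar*); -nag when the stem ends in a vowel (*edu*, *ririre*).
*refame*: final sound = /e/, a vowel → -nag → *refamenag*.
*sorir*: final sound = /r/, a non-sibilant consonant → -i → *soriri*.
The final sound of *baz* is /z/, which is a sibilant, so the suffix is -se, giving *bazse*.

refamenag, soriri, bazse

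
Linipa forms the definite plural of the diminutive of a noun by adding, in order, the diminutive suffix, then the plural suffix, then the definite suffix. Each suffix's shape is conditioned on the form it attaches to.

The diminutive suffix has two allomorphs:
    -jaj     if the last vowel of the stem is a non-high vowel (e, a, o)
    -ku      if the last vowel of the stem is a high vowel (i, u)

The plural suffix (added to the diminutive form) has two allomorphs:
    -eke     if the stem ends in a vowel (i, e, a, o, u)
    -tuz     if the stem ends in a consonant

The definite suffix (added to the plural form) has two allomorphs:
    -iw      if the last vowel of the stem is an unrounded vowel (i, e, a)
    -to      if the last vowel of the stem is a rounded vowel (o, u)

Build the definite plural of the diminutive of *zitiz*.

zitizkuekeiw

The last vowel of *zitiz* is /i/, which is a high vowel, so the diminutive suffix is -ku, giving *zitizku*.
Since the final sound of the diminutive form *zitizku* is /u/ (a vowel), it takes -eke, giving *zitizkueke*.
The plural form *zitizkueke* — last vowel /e/ (an unrounded vowel) → -iw → *zitizkuekeiw*.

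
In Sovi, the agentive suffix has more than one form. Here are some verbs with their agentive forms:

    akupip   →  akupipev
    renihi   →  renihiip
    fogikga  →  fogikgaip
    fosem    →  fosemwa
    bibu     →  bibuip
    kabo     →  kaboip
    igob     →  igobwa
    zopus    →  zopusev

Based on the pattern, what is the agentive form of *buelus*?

buelusev

Looking at the final sound of each stem: -ev when the stem ends in a voiceless consonant (*akupip*, *zopus*); -wa when the stem ends in a voiced consonant (*fosem*, *igob*); -ip when the stem ends in a vowel (*renihi*, *fogikga*, *bibu*, *kabo*).
The final sound of *buelus* is /s/, which is a voiceless consonant, so the suffix is -ev, giving *buelusev*.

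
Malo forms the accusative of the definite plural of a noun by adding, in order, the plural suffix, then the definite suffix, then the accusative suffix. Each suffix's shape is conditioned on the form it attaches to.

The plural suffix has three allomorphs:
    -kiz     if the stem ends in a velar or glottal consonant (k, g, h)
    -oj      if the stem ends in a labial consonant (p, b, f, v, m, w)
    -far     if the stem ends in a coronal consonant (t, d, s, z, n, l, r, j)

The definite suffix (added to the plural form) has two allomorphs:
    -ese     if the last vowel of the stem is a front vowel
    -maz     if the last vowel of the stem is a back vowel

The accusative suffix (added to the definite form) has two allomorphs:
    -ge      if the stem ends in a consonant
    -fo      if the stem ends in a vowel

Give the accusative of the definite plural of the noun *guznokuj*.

*guznokuj*: final consonant = /j/, coronal → -far → *guznokujfar*.
The plural form *guznokujfar*: last vowel = /a/, a back vowel → -maz → *guznokujfarmaz*.
The final sound of the definite form *guznokujfarmaz* is /z/, which is a consonant, so the accusative suffix is -ge, giving *guznokujfarmazge*.

guznokujfarmazge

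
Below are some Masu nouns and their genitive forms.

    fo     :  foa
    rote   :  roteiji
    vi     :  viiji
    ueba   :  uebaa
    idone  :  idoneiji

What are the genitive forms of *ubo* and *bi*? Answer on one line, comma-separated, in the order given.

uboa, biiji

The pattern is front/back vowel harmony: -iji when the last vowel of the stem is a front vowel (*rote*, *vi*, *idone*); -a when the last vowel of the stem is a back vowel (*fo*, *ueba*).
*ubo* — last vowel /o/ (a back vowel) → -a → *uboa*.
Since the last vowel of *bi* is /i/ (a front vowel), it takes -iji, giving *biiji*.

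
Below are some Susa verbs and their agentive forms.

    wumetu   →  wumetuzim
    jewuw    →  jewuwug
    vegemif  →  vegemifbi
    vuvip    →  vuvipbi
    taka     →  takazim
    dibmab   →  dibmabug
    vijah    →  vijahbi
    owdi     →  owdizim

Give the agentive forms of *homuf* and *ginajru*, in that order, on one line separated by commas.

The alternation tracks the final sound of the stem — -bi when the stem ends in a voiceless consonant (*vegemif*, *vuvip*, *vijah*); -ug when the stem ends in a voiced consonant (*jewuw*, *dibmab*); -zim when the stem ends in a vowel (*wumetu*, *taka*, *owdi*).
*homuf*: final sound = /f/, a voiceless consonant → -bi → *homufbi*.
*ginajru*: final sound = /u/, a vowel → -zim → *ginajruzim*.

homufbi, ginajruzim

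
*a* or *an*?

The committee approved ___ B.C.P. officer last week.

The indefinite article is chosen by the initial *sound* of the following word, not its spelling.
The initialism *B.C.P.* is read letter by letter; the first letter, B, is pronounced /biː/, which begins with a consonant sound.
So the article is *a*: The committee approved a B.C.P. officer last week.

a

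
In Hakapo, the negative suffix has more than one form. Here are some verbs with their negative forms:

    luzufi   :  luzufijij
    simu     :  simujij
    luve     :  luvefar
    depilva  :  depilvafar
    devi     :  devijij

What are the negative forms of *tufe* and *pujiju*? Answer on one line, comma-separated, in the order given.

tufefar, pujijujij

The suffix is conditioned by the last vowel: -jij when the last vowel of the stem is a high vowel (*luzufi*, *simu*, *devi*); -far when the last vowel of the stem is a non-high vowel (*luve*, *depilva*).
*tufe* — last vowel /e/ (a non-high vowel) → -far → *tufefar*.
The last vowel of *pujiju* is /u/, which is a high vowel, so the suffix is -jij, giving *pujijujij*.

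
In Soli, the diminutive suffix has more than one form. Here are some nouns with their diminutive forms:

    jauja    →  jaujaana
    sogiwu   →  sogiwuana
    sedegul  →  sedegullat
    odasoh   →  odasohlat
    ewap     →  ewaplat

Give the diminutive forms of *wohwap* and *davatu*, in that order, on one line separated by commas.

wohwaplat, davatuana

The suffix is conditioned by the final sound: -lat when the stem ends in a consonant (*sedegul*, *odasoh*, *ewap*); -ana when the stem ends in a vowel (*jauja*, *sogiwu*).
*wohwap*: final sound = /p/, a consonant → -lat → *wohwaplat*.
The final sound of *davatu* is /u/, which is a vowel, so the suffix is -ana, giving *davatuana*.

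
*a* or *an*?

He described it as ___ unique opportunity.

The indefinite article is chosen by the initial *sound* of the following word, not its spelling.
*unique* begins with the sound /juː/ (u pronounced /juː/) — a consonant sound.
So the article is *a*: He described it as a unique opportunity.

a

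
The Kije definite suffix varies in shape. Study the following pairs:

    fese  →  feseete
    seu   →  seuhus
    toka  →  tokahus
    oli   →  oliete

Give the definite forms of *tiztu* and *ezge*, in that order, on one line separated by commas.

The suffix is conditioned by the last vowel: -ete when the last vowel of the stem is a front vowel (*fese*, *oli*); -hus when the last vowel of the stem is a back vowel (*seu*, *toka*).
*tiztu* — last vowel /u/ (a back vowel) → -hus → *tiztuhus*.
*ezge* — last vowel /e/ (a front vowel) → -ete → *ezgeete*.

tiztuhus, ezgeete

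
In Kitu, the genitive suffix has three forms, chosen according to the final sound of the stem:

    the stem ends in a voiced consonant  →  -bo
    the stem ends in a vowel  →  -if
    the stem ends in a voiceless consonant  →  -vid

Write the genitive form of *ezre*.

ezreif

*ezre*: final sound = /e/, a vowel → -if → *ezreif*.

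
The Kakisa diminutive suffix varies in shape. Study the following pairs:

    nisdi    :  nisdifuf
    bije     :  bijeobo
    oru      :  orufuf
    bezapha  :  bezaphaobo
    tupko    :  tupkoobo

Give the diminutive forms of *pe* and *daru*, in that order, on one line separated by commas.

Looking at the last vowel of each stem: -fuf when the last vowel of the stem is a high vowel (*nisdi*, *oru*); -obo when the last vowel of the stem is a non-high vowel (*bije*, *bezapha*, *tupko*).
Since the last vowel of *pe* is /e/ (a non-high vowel), it takes -obo, giving *peobo*.
*daru*: last vowel = /u/, a high vowel → -fuf → *darufuf*.

peobo, darufuf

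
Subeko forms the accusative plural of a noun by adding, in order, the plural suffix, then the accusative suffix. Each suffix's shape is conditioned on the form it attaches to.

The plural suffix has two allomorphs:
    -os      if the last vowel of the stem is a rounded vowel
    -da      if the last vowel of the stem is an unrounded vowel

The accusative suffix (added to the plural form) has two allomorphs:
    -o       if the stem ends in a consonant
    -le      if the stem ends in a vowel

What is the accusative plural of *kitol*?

kitoloso

Since the last vowel of *kitol* is /o/ (a rounded vowel), it takes -os, giving *kitolos*.
The plural form *kitolos*: final sound = /s/, a consonant → -o → *kitoloso*.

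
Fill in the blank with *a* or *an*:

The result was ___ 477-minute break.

The indefinite article is chosen by the initial *sound* of the following word, not its spelling.
The number *477* is spoken "four hundred …", beginning with /fɔr/ — a consonant sound.
So the article is *a*: The result was a 477-minute break.

a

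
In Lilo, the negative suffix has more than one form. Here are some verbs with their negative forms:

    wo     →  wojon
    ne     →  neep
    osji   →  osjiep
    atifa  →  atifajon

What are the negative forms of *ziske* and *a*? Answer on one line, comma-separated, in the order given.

ziskeep, ajon

The alternation tracks the last vowel of the stem — -ep when the last vowel of the stem is a front vowel (*ne*, *osji*); -jon when the last vowel of the stem is a back vowel (*wo*, *atifa*).
*ziske*: last vowel = /e/, a front vowel → -ep → *ziskeep*.
*a* — last vowel /a/ (a back vowel) → -jon → *ajon*.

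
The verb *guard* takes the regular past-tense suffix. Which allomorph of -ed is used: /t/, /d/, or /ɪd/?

The stem *guard* ends in /t/ or /d/.
The -ed suffix is realized as /ɪd/ after /t, d/; as /t/ after other voiceless consonants; and as /d/ after other voiced sounds.
So -ed on *guard* is pronounced /ɪd/.

/ɪd/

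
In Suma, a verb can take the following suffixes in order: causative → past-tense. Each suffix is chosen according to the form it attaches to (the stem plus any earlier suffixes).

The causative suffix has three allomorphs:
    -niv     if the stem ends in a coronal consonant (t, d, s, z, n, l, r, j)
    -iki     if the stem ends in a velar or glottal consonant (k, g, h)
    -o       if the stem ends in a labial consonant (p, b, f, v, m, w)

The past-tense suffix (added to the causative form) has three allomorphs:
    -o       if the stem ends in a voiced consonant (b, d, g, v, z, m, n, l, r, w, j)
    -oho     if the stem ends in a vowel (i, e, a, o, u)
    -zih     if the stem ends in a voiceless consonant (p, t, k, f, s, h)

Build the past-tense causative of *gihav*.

gihavooho

*gihav* — final consonant /v/ (labial) → -o → *gihavo*.
The final sound of the causative form *gihavo* is /o/, which is a vowel, so the past-tense suffix is -oho, giving *gihavooho*.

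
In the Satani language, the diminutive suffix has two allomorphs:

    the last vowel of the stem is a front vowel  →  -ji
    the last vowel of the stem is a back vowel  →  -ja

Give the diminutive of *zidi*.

zidiji

Since the last vowel of *zidi* is /i/ (a front vowel), it takes -ji, giving *zidiji*.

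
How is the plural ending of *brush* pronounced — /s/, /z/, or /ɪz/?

The stem *brush* ends in a sibilant (/s, z, ʃ, ʒ, tʃ, dʒ/).
The plural suffix surfaces as /ɪz/ after sibilants, /s/ after other voiceless consonants, and /z/ after other voiced sounds.
So the plural -s on *brush* is pronounced /ɪz/.

/ɪz/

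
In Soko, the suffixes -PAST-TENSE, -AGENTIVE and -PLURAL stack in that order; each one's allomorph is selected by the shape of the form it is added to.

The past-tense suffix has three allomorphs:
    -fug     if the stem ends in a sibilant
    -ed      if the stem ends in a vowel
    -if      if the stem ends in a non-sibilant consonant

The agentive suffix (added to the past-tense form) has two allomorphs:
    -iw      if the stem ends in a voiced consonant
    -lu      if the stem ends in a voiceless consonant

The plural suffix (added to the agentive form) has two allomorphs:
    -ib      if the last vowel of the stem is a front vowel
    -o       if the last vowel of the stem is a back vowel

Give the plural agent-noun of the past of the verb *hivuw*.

hivuwifluo

*hivuw* — final sound /w/ (a non-sibilant consonant) → -if → *hivuwif*.
The past-tense form *hivuwif* — final consonant /f/ (voiceless) → -lu → *hivuwiflu*.
Since the last vowel of the agentive form *hivuwiflu* is /u/ (a back vowel), it takes -o, giving *hivuwifluo*.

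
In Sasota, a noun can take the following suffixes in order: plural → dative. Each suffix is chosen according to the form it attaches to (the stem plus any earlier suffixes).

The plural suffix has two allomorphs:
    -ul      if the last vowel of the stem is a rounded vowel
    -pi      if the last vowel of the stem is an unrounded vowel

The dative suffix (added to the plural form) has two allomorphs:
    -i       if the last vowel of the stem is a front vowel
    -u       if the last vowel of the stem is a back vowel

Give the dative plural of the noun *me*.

*me*: last vowel = /e/, an unrounded vowel → -pi → *mepi*.
Since the last vowel of the plural form *mepi* is /i/ (a front vowel), it takes -i, giving *mepii*.

mepii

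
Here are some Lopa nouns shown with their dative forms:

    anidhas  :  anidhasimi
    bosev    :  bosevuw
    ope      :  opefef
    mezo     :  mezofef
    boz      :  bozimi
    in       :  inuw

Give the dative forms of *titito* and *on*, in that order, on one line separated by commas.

The suffix is conditioned by the final sound: -imi when the stem ends in a sibilant (*anidhas*, *boz*); -uw when the stem ends in a non-sibilant consonant (*bosev*, *in*); -fef when the stem ends in a vowel (*ope*, *mezo*).
*titito*: final sound = /o/, a vowel → -fef → *tititofef*.
Since the final sound of *on* is /n/ (a non-sibilant consonant), it takes -uw, giving *onuw*.

tititofef, onuw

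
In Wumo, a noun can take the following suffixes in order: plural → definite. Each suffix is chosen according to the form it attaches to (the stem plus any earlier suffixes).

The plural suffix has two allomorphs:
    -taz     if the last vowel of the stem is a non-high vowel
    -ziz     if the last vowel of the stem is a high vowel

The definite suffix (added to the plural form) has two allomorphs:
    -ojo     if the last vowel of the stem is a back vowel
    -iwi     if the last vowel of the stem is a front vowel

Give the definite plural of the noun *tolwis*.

Since the last vowel of *tolwis* is /i/ (a high vowel), it takes -ziz, giving *tolwisziz*.
Since the last vowel of the plural form *tolwisziz* is /i/ (a front vowel), it takes -iwi, giving *tolwisziziwi*.

tolwisziziwi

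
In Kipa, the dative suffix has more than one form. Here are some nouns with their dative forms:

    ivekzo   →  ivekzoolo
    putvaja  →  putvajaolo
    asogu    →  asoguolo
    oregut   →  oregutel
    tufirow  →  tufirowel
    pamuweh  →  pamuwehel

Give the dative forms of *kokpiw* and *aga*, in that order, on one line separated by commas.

kokpiwel, agaolo

The alternation tracks the final sound of the stem — -el when the stem ends in a consonant (*oregut*, *tufirow*, *pamuweh*); -olo when the stem ends in a vowel (*ivekzo*, *putvaja*, *asogu*).
The final sound of *kokpiw* is /w/, which is a consonant, so the suffix is -el, giving *kokpiwel*.
The final sound of *aga* is /a/, which is a vowel, so the suffix is -olo, giving *agaolo*.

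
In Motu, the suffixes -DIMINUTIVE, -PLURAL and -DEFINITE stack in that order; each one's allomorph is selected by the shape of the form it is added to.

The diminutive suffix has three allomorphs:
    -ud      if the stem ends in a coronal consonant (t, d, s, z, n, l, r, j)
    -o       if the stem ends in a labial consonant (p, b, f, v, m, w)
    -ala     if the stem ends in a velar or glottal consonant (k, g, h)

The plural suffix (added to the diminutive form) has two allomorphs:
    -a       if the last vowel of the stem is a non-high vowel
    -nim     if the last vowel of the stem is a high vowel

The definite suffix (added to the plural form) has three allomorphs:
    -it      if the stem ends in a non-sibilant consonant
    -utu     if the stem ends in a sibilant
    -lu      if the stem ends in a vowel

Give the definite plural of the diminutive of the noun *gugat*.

*gugat*: final consonant = /t/, coronal → -ud → *gugatud*.
The last vowel of the diminutive form *gugatud* is /u/, which is a high vowel, so the plural suffix is -nim, giving *gugatudnim*.
The plural form *gugatudnim*: final sound = /m/, a non-sibilant consonant → -it → *gugatudnimit*.

gugatudnimit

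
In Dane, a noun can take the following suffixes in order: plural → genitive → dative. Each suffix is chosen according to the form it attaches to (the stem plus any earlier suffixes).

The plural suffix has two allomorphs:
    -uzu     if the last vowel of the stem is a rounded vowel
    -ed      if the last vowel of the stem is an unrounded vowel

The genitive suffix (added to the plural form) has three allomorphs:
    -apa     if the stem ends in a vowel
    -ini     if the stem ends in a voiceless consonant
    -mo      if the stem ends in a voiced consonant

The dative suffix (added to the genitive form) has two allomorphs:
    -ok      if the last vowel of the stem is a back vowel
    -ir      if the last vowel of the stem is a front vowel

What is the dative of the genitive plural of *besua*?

*besua*: last vowel = /a/, an unrounded vowel → -ed → *besuaed*.
The plural form *besuaed*: final sound = /d/, a voiced consonant → -mo → *besuaedmo*.
The last vowel of the genitive form *besuaedmo* is /o/, which is a back vowel, so the dative suffix is -ok, giving *besuaedmook*.

besuaedmook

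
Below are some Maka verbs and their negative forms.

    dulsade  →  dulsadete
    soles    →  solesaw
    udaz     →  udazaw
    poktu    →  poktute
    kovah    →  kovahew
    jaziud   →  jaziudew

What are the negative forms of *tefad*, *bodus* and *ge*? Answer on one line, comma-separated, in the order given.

The suffix is conditioned by the final sound: -aw when the stem ends in a sibilant (*soles*, *udaz*); -ew when the stem ends in a non-sibilant consonant (*kovah*, *jaziud*); -te when the stem ends in a vowel (*dulsade*, *poktu*).
Since the final sound of *tefad* is /d/ (a non-sibilant consonant), it takes -ew, giving *tefadew*.
Since the final sound of *bodus* is /s/ (a sibilant), it takes -aw, giving *bodusaw*.
The final sound of *ge* is /e/, which is a vowel, so the suffix is -te, giving *gete*.

tefadew, bodusaw, gete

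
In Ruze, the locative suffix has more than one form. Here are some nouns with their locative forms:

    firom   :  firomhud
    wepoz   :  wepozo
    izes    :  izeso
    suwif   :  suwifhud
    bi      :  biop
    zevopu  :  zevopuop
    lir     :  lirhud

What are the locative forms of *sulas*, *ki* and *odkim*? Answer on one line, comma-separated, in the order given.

The suffix is conditioned by the final sound: -o when the stem ends in a sibilant (*wepoz*, *izes*); -hud when the stem ends in a non-sibilant consonant (*firom*, *suwif*, *lir*); -op when the stem ends in a vowel (*bi*, *zevopu*).
*sulas*: final sound = /s/, a sibilant → -o → *sulaso*.
*ki* — final sound /i/ (a vowel) → -op → *kiop*.
*odkim*: final sound = /m/, a non-sibilant consonant → -hud → *odkimhud*.

sulaso, kiop, odkimhud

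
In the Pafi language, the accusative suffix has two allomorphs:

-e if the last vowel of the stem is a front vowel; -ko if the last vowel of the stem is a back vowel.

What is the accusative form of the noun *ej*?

eje

*ej*: last vowel = /e/, a front vowel → -e → *eje*.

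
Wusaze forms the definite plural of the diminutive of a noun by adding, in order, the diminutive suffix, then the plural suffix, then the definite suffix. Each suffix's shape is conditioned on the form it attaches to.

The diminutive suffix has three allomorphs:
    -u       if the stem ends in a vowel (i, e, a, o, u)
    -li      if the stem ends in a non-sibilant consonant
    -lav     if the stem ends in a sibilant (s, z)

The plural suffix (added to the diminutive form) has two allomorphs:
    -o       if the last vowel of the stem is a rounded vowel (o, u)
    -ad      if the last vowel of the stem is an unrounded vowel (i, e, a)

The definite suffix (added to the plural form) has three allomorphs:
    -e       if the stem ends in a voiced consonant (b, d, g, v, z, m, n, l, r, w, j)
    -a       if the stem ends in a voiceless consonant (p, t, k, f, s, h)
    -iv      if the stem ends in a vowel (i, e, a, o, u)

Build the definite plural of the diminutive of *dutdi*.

dutdiuoiv

Since the final sound of *dutdi* is /i/ (a vowel), it takes -u, giving *dutdiu*.
The last vowel of the diminutive form *dutdiu* is /u/, which is a rounded vowel, so the plural suffix is -o, giving *dutdiuo*.
The final sound of the plural form *dutdiuo* is /o/, which is a vowel, so the definite suffix is -iv, giving *dutdiuoiv*.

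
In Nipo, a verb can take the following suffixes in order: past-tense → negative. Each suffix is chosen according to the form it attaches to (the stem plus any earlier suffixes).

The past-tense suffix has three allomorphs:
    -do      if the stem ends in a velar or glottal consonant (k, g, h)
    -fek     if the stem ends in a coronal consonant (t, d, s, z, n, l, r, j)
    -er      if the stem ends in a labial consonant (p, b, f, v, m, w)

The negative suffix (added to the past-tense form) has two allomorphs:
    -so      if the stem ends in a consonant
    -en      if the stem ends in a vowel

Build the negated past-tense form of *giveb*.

giveberso

The final consonant of *giveb* is /b/, which is labial, so the past-tense suffix is -er, giving *giveber*.
The past-tense form *giveber*: final sound = /r/, a consonant → -so → *giveberso*.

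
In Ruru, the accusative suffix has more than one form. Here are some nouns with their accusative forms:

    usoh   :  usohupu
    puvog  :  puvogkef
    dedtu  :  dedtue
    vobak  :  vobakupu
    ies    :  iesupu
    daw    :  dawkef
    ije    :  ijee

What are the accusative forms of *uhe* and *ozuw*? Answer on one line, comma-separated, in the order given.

uhee, ozuwkef

The suffix is conditioned by the final sound: -upu when the stem ends in a voiceless consonant (*usoh*, *vobak*, *ies*); -kef when the stem ends in a voiced consonant (*puvog*, *daw*); -e when the stem ends in a vowel (*dedtu*, *ije*).
*uhe*: final sound = /e/, a vowel → -e → *uhee*.
*ozuw* — final sound /w/ (a voiced consonant) → -kef → *ozuwkef*.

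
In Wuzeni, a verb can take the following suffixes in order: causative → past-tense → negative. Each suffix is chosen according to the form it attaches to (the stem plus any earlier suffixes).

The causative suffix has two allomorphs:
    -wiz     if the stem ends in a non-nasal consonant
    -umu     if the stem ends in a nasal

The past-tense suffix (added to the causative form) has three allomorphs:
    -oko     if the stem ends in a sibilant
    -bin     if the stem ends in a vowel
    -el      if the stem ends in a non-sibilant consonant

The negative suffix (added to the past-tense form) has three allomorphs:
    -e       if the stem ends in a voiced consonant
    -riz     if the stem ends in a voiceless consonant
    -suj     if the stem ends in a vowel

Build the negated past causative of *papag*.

papagwizokosuj

Since the final consonant of *papag* is /g/ (non-nasal), it takes -wiz, giving *papagwiz*.
The causative form *papagwiz* — final sound /z/ (a sibilant) → -oko → *papagwizoko*.
The final sound of the past-tense form *papagwizoko* is /o/, which is a vowel, so the negative suffix is -suj, giving *papagwizokosuj*.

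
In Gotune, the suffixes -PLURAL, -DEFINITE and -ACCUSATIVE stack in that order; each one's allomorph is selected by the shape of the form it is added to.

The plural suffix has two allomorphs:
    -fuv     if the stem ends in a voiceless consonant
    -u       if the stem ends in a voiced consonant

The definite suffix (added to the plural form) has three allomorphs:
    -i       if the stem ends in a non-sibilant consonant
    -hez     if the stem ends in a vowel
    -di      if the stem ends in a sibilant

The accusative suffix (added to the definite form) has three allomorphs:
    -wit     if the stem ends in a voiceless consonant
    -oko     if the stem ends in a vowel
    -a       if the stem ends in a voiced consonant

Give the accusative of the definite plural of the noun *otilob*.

Since the final consonant of *otilob* is /b/ (voiced), it takes -u, giving *otilobu*.
The final sound of the plural form *otilobu* is /u/, which is a vowel, so the definite suffix is -hez, giving *otilobuhez*.
Since the final sound of the definite form *otilobuhez* is /z/ (a voiced consonant), it takes -a, giving *otilobuheza*.

otilobuheza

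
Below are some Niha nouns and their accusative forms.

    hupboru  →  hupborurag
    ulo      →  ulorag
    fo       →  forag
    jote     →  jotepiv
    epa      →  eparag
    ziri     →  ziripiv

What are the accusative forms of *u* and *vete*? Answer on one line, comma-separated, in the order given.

The pattern is front/back vowel harmony: -piv when the last vowel of the stem is a front vowel (*jote*, *ziri*); -rag when the last vowel of the stem is a back vowel (*hupboru*, *ulo*, *fo*, *epa*).
The last vowel of *u* is /u/, which is a back vowel, so the suffix is -rag, giving *urag*.
Since the last vowel of *vete* is /e/ (a front vowel), it takes -piv, giving *vetepiv*.

urag, vetepiv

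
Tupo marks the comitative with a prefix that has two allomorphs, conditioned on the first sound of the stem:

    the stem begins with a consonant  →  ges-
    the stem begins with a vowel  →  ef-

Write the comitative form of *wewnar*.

geswewnar

Since the first sound of *wewnar* is /w/ (a consonant), it takes ges-, giving *geswewnar*.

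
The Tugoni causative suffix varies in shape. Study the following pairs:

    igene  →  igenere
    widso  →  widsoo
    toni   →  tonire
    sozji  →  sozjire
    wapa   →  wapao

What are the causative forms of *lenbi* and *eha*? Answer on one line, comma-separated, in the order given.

The alternation tracks the last vowel of the stem — -re when the last vowel of the stem is a front vowel (*igene*, *toni*, *sozji*); -o when the last vowel of the stem is a back vowel (*widso*, *wapa*).
*lenbi*: last vowel = /i/, a front vowel → -re → *lenbire*.
*eha*: last vowel = /a/, a back vowel → -o → *ehao*.

lenbire, ehao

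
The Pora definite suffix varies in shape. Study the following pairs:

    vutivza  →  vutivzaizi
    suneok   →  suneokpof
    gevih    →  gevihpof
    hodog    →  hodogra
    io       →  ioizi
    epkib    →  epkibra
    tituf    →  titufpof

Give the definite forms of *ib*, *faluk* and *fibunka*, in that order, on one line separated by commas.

Looking at the final sound of each stem: -pof when the stem ends in a voiceless consonant (*suneok*, *gevih*, *tituf*); -ra when the stem ends in a voiced consonant (*hodog*, *epkib*); -izi when the stem ends in a vowel (*vutivza*, *io*).
Since the final sound of *ib* is /b/ (a voiced consonant), it takes -ra, giving *ibra*.
*faluk* — final sound /k/ (a voiceless consonant) → -pof → *falukpof*.
The final sound of *fibunka* is /a/, which is a vowel, so the suffix is -izi, giving *fibunkaizi*.

ibra, falukpof, fibunkaizi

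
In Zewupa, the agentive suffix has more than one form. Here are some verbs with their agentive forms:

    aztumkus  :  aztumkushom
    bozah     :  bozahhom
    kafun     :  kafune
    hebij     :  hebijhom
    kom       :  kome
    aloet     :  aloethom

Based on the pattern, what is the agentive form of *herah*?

herahhom

The suffix is conditioned by the final consonant: -e when the stem ends in a nasal (*kafun*, *kom*); -hom when the stem ends in a non-nasal consonant (*aztumkus*, *bozah*, *hebij*, *aloet*).
*herah*: final consonant = /h/, non-nasal → -hom → *herahhom*.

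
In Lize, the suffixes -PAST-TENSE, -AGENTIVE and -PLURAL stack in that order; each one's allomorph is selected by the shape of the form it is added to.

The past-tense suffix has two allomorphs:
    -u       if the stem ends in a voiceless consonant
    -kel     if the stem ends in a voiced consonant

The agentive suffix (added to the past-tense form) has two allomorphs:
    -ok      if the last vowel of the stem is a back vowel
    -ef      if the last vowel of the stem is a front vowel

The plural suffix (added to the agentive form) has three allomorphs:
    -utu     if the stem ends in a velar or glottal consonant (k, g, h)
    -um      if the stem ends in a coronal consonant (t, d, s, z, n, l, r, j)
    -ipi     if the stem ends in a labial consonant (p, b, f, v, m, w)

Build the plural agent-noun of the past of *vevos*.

Since the final consonant of *vevos* is /s/ (voiceless), it takes -u, giving *vevosu*.
Since the last vowel of the past-tense form *vevosu* is /u/ (a back vowel), it takes -ok, giving *vevosuok*.
The agentive form *vevosuok* — final consonant /k/ (velar/glottal) → -utu → *vevosuokutu*.

vevosuokutu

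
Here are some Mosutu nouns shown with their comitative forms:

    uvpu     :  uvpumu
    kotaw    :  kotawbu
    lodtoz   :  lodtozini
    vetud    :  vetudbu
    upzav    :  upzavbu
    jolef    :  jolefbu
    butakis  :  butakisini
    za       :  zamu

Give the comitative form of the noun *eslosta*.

Looking at the final sound of each stem: -ini when the stem ends in a sibilant (*lodtoz*, *butakis*); -bu when the stem ends in a non-sibilant consonant (*kotaw*, *vetud*, *upzav*, *jolef*); -mu when the stem ends in a vowel (*uvpu*, *za*).
The final sound of *eslosta* is /a/, which is a vowel, so the suffix is -mu, giving *eslostamu*.

eslostamu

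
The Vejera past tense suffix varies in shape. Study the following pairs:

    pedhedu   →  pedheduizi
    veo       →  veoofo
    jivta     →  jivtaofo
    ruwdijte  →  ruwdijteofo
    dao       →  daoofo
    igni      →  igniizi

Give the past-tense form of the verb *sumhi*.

sumhiizi

Looking at the last vowel of each stem: -izi when the last vowel of the stem is a high vowel (*pedhedu*, *igni*); -ofo when the last vowel of the stem is a non-high vowel (*veo*, *jivta*, *ruwdijte*, *dao*).
*sumhi*: last vowel = /i/, a high vowel → -izi → *sumhiizi*.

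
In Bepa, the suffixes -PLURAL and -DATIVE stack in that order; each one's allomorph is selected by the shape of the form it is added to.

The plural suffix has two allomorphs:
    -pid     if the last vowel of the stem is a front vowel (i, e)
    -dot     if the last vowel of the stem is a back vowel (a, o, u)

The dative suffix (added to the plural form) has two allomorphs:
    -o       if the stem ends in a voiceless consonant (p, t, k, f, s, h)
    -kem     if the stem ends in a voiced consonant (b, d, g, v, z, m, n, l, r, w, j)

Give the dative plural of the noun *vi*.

*vi* — last vowel /i/ (a front vowel) → -pid → *vipid*.
Since the final consonant of the plural form *vipid* is /d/ (voiced), it takes -kem, giving *vipidkem*.

vipidkem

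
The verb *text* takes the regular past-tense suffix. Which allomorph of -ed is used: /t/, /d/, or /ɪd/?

The stem *text* ends in /t/ or /d/.
The -ed suffix is realized as /ɪd/ after /t, d/; as /t/ after other voiceless consonants; and as /d/ after other voiced sounds.
So -ed on *text* is pronounced /ɪd/.

/ɪd/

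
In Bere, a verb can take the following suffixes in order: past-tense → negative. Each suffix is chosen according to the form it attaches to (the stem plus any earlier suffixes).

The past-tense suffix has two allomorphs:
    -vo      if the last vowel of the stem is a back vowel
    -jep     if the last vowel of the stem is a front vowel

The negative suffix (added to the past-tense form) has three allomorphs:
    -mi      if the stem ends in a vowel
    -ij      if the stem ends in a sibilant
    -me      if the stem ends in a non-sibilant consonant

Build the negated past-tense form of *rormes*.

The last vowel of *rormes* is /e/, which is a front vowel, so the past-tense suffix is -jep, giving *rormesjep*.
The final sound of the past-tense form *rormesjep* is /p/, which is a non-sibilant consonant, so the negative suffix is -me, giving *rormesjepme*.

rormesjepme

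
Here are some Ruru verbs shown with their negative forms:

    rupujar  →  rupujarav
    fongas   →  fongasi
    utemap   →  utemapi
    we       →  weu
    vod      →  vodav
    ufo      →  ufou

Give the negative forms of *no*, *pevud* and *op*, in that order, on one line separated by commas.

nou, pevudav, opi

Looking at the final sound of each stem: -i when the stem ends in a voiceless consonant (*fongas*, *utemap*); -av when the stem ends in a voiced consonant (*rupujar*, *vod*); -u when the stem ends in a vowel (*we*, *ufo*).
*no* — final sound /o/ (a vowel) → -u → *nou*.
*pevud* — final sound /d/ (a voiced consonant) → -av → *pevudav*.
The final sound of *op* is /p/, which is a voiceless consonant, so the suffix is -i, giving *opi*.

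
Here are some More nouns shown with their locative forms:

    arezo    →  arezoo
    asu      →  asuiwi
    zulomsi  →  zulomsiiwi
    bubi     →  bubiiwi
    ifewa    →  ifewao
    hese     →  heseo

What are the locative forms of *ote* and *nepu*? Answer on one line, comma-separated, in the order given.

oteo, nepuiwi

The pattern is height harmony: -iwi when the last vowel of the stem is a high vowel (*asu*, *zulomsi*, *bubi*); -o when the last vowel of the stem is a non-high vowel (*arezo*, *ifewa*, *hese*).
*ote* — last vowel /e/ (a non-high vowel) → -o → *oteo*.
The last vowel of *nepu* is /u/, which is a high vowel, so the suffix is -iwi, giving *nepuiwi*.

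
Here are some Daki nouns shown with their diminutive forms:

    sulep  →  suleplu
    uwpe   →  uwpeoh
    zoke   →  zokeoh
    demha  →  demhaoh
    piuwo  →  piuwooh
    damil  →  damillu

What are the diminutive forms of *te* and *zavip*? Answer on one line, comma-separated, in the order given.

Looking at the final sound of each stem: -lu when the stem ends in a consonant (*sulep*, *damil*); -oh when the stem ends in a vowel (*uwpe*, *zoke*, *demha*, *piuwo*).
*te*: final sound = /e/, a vowel → -oh → *teoh*.
*zavip* — final sound /p/ (a consonant) → -lu → *zaviplu*.

teoh, zaviplu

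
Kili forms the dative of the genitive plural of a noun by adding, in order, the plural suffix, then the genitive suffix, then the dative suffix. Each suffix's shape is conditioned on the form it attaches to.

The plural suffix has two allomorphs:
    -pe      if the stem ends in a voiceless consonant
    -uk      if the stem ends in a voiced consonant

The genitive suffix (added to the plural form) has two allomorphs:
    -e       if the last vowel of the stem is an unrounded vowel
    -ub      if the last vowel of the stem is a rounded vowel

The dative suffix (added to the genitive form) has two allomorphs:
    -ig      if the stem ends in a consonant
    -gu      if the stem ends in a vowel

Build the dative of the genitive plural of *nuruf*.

Since the final consonant of *nuruf* is /f/ (voiceless), it takes -pe, giving *nurufpe*.
The plural form *nurufpe*: last vowel = /e/, an unrounded vowel → -e → *nurufpee*.
The genitive form *nurufpee*: final sound = /e/, a vowel → -gu → *nurufpeegu*.

nurufpeegu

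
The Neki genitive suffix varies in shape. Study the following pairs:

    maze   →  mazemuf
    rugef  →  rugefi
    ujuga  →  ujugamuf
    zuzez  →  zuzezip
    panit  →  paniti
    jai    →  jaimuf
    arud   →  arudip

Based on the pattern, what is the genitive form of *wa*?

wamuf

The alternation tracks the final sound of the stem — -i when the stem ends in a voiceless consonant (*rugef*, *panit*); -ip when the stem ends in a voiced consonant (*zuzez*, *arud*); -muf when the stem ends in a vowel (*maze*, *ujuga*, *jai*).
*wa* — final sound /a/ (a vowel) → -muf → *wamuf*.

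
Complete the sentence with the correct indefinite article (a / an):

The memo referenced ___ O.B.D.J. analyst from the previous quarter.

The indefinite article is chosen by the initial *sound* of the following word, not its spelling.
The initialism *O.B.D.J.* is read letter by letter; the first letter, O, is pronounced /oʊ/, which begins with a vowel sound.
So the article is *an*: The memo referenced an O.B.D.J. analyst from the previous quarter.

an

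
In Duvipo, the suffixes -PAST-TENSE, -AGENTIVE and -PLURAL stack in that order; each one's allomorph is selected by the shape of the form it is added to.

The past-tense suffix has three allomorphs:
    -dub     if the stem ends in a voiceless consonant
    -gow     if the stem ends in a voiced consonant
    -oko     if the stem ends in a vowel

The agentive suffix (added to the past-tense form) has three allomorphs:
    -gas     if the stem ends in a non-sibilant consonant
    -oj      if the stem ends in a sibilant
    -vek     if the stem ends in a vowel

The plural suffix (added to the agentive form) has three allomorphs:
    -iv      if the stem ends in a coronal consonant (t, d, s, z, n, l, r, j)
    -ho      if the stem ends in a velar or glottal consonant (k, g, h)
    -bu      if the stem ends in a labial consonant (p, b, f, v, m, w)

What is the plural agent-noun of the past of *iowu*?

Since the final sound of *iowu* is /u/ (a vowel), it takes -oko, giving *iowuoko*.
The past-tense form *iowuoko*: final sound = /o/, a vowel → -vek → *iowuokovek*.
The agentive form *iowuokovek* — final consonant /k/ (velar/glottal) → -ho → *iowuokovekho*.

iowuokovekho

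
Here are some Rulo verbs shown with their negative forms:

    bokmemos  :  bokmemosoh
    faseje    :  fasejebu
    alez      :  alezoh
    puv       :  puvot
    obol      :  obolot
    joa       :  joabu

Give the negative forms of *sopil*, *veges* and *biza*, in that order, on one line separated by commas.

sopilot, vegesoh, bizabu

The suffix is conditioned by the final sound: -oh when the stem ends in a sibilant (*bokmemos*, *alez*); -ot when the stem ends in a non-sibilant consonant (*puv*, *obol*); -bu when the stem ends in a vowel (*faseje*, *joa*).
The final sound of *sopil* is /l/, which is a non-sibilant consonant, so the suffix is -ot, giving *sopilot*.
*veges*: final sound = /s/, a sibilant → -oh → *vegesoh*.
*biza* — final sound /a/ (a vowel) → -bu → *bizabu*.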